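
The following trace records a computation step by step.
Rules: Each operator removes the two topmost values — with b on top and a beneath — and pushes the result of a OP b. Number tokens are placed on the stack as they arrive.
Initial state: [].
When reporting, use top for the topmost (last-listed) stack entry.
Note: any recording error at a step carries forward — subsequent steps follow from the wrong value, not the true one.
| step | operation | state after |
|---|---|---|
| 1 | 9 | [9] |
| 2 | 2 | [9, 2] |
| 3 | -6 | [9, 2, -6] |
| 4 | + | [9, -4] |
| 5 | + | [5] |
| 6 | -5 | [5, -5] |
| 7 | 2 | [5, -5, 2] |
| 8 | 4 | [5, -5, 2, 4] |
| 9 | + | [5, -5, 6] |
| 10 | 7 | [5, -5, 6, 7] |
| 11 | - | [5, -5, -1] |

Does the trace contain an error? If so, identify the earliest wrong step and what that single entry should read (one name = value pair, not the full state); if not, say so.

step 1: push 9: top = 9 -> same as recorded
step 2: push 2: top = 2 -> exactly as logged
step 3: push -6: top = -6 -> same as recorded
step 4: 2 + -6 = -4 -> consistent with the trace
step 5: 9 + -4 = 5 -> same as recorded
step 6: push -5: top = -5 -> consistent with the trace
step 7: push 2: top = 2 -> in agreement
step 8: push 4: top = 4 -> in agreement
step 9: 2 + 4 = 6 -> matches
step 10: push 7: top = 7 -> no discrepancy
step 11: 6 - 7 = -1 -> same as recorded
The whole run recomputes cleanly — no discrepancies.

no error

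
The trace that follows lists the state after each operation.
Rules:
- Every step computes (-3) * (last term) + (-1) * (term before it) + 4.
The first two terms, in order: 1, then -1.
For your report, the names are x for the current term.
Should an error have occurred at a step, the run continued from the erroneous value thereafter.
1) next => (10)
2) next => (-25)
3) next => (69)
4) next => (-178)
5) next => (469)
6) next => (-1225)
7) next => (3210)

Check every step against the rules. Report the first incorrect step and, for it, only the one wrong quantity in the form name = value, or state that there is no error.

step 1, x = 6

Recomputing the run from the initial state:
step 1: x = 6
step 2: x = -13
step 3: x = 37
step 4: x = -94
step 5: x = 249
step 6: x = -649
step 7: x = 1702
The first disagreement with the trace is at step 1, where the value should be x = 6.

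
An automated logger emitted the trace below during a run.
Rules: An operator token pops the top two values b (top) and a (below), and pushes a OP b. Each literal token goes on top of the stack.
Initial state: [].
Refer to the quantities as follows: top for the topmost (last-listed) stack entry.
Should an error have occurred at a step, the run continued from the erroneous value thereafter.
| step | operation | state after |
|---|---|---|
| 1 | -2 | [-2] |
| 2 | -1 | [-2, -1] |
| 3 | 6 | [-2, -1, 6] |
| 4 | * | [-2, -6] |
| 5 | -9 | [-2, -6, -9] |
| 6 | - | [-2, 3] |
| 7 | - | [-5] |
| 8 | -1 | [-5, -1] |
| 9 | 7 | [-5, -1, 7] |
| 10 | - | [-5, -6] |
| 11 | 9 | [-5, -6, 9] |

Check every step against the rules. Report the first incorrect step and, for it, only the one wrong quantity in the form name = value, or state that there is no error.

step 10, top = -8

Step 1: push -2: top = -2 — consistent with the trace.
Step 2: push -1: top = -1 — in agreement.
Step 3: push 6: top = 6 — checks out.
Step 4: -1 * 6 = -6 — same as recorded.
Step 5: push -9: top = -9 — verified.
Step 6: -6 - -9 = 3 — verified.
Step 7: -2 - 3 = -5 — matches.
Step 8: push -1: top = -1 — exactly as logged.
Step 9: push 7: top = 7 — agrees with the trace.
Step 10: -1 - 7 = -8 — the entry is off here.
Conclusion: step 10 carries the first error; the entry should be top = -8.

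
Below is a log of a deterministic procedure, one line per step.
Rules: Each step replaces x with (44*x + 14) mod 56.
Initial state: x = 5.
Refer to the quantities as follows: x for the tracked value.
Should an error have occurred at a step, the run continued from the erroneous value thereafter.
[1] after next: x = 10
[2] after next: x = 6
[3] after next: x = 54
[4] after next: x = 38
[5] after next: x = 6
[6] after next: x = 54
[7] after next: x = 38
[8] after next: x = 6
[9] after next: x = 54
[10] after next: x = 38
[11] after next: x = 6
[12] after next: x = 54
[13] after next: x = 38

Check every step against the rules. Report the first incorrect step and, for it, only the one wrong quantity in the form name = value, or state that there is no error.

no error

Step 1: x = (44*5 + 14) mod 56 = 10 — matches.
Step 2: x = (44*10 + 14) mod 56 = 6 — same as recorded.
Step 3: x = (44*6 + 14) mod 56 = 54 — in agreement.
Step 4: x = (44*54 + 14) mod 56 = 38 — agrees with the log.
Step 5: x = (44*38 + 14) mod 56 = 6 — checks out.
Step 6: x = (44*6 + 14) mod 56 = 54 — in agreement.
Step 7: x = (44*54 + 14) mod 56 = 38 — no discrepancy.
Step 8: x = (44*38 + 14) mod 56 = 6 — same as recorded.
Step 9: x = (44*6 + 14) mod 56 = 54 — confirmed correct.
Step 10: x = (44*54 + 14) mod 56 = 38 — consistent with the log.
Step 11: x = (44*38 + 14) mod 56 = 6 — exactly as logged.
Step 12: x = (44*6 + 14) mod 56 = 54 — agrees with the log.
Step 13: x = (44*54 + 14) mod 56 = 38 — verified.
All steps check out; nothing to correct.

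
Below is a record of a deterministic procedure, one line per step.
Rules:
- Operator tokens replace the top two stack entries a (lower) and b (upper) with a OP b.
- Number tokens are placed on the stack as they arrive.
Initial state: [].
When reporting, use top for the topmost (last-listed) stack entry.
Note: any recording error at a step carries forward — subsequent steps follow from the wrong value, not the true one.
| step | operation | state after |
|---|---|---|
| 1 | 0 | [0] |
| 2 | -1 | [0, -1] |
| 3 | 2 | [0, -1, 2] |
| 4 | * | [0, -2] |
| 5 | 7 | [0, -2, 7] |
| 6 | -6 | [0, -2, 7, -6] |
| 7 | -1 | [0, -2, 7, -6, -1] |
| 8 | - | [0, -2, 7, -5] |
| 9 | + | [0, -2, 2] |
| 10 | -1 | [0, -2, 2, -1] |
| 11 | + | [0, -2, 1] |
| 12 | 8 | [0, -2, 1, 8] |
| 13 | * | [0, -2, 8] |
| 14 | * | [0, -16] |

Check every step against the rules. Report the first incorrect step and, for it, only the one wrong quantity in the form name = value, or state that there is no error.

no error

1. push 0: top = 0 (consistent with the record)
2. push -1: top = -1 (in agreement)
3. push 2: top = 2 (in agreement)
4. -1 * 2 = -2 (no discrepancy)
5. push 7: top = 7 (same as recorded)
6. push -6: top = -6 (agrees with the record)
7. push -1: top = -1 (exactly as logged)
8. -6 - -1 = -5 (agrees with the record)
9. 7 + -5 = 2 (verified)
10. push -1: top = -1 (no discrepancy)
11. 2 + -1 = 1 (matches)
12. push 8: top = 8 (no discrepancy)
13. 1 * 8 = 8 (exactly as logged)
14. -2 * 8 = -16 (checks out)
All entries verified; no error found.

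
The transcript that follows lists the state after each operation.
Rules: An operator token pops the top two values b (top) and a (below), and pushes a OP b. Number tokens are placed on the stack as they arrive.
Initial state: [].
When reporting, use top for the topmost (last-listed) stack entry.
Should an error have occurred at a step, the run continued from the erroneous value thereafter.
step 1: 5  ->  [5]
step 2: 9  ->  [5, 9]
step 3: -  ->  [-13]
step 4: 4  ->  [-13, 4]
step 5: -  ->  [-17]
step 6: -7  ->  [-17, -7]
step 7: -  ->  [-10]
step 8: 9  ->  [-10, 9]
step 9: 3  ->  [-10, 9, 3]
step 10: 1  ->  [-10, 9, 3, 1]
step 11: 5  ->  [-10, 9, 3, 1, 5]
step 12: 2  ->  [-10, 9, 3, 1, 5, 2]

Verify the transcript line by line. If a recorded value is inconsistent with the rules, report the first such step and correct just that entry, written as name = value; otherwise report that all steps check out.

step 3, top = -4

Recomputing the run from the initial state:
step 1: [5]
step 2: [5, 9]
step 3: [-4]
step 4: [-4, 4]
step 5: [-8]
step 6: [-8, -7]
step 7: [-1]
step 8: [-1, 9]
step 9: [-1, 9, 3]
step 10: [-1, 9, 3, 1]
step 11: [-1, 9, 3, 1, 5]
step 12: [-1, 9, 3, 1, 5, 2]
The first disagreement with the transcript is at step 3, where the value should be top = -4.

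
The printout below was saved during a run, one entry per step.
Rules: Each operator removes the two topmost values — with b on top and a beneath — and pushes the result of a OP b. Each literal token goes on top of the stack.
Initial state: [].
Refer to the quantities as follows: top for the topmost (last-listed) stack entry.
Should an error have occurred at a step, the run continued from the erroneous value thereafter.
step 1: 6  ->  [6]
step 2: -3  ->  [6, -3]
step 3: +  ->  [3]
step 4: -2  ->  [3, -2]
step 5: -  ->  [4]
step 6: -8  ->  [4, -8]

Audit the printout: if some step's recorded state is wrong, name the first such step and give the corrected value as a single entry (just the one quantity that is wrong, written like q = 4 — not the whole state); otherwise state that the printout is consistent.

step 5, top = 5

step 1: push 6: top = 6 -> verified
step 2: push -3: top = -3 -> consistent with the printout
step 3: 6 + -3 = 3 -> confirmed correct
step 4: push -2: top = -2 -> verified
step 5: 3 - -2 = 5 -> the recorded entry deviates here
The earliest wrong entry is at step 5: it should read top = 5.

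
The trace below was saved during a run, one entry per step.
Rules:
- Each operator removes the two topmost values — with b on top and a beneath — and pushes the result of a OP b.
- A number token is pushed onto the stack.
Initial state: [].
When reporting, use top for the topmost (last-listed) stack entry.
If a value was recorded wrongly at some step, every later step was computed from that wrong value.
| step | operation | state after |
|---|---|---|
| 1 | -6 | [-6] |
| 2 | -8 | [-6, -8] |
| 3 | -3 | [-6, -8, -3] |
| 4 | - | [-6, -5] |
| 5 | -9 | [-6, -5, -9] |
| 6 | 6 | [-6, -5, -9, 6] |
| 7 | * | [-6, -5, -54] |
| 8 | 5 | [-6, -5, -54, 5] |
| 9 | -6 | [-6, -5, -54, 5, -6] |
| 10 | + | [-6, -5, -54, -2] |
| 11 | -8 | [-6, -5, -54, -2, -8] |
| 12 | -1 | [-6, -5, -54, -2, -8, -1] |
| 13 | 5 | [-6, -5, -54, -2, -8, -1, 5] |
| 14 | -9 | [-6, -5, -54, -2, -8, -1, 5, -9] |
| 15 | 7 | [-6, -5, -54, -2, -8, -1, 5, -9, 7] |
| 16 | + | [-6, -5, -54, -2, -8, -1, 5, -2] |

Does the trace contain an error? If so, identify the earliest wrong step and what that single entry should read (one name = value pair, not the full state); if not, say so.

step 10, top = -1

step 1: push -6: top = -6 -> agrees with the trace
step 2: push -8: top = -8 -> verified
step 3: push -3: top = -3 -> matches
step 4: -8 - -3 = -5 -> exactly as logged
step 5: push -9: top = -9 -> confirmed correct
step 6: push 6: top = 6 -> agrees with the trace
step 7: -9 * 6 = -54 -> agrees with the trace
step 8: push 5: top = 5 -> checks out
step 9: push -6: top = -6 -> verified
step 10: 5 + -6 = -1 -> the trace disagrees here
Step 10 is the first one off; corrected, top = -1.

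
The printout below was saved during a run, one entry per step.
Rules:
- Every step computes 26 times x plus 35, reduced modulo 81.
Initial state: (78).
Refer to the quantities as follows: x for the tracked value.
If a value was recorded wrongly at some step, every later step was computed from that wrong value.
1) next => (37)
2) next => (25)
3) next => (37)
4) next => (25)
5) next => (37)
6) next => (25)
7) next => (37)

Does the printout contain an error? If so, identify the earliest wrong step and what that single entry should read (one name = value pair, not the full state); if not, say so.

step 1, x = 38

Recomputing the run from the initial state:
step 1: x = 38
step 2: x = 51
step 3: x = 65
step 4: x = 24
step 5: x = 11
step 6: x = 78
step 7: x = 38
The first disagreement with the printout is at step 1, where the value should be x = 38.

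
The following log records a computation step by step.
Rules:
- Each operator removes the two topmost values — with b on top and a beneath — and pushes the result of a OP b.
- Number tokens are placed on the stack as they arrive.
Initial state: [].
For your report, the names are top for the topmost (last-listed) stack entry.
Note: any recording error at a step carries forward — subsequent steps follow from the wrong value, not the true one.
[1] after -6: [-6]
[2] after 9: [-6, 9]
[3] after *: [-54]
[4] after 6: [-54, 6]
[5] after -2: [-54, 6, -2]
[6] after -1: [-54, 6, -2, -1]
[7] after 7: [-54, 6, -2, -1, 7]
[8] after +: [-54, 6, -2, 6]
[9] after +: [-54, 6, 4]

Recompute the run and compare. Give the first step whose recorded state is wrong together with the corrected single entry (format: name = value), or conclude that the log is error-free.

no error

Recomputing the run from the initial state:
step 1: [-6]
step 2: [-6, 9]
step 3: [-54]
step 4: [-54, 6]
step 5: [-54, 6, -2]
step 6: [-54, 6, -2, -1]
step 7: [-54, 6, -2, -1, 7]
step 8: [-54, 6, -2, 6]
step 9: [-54, 6, 4]
This matches the log at every step.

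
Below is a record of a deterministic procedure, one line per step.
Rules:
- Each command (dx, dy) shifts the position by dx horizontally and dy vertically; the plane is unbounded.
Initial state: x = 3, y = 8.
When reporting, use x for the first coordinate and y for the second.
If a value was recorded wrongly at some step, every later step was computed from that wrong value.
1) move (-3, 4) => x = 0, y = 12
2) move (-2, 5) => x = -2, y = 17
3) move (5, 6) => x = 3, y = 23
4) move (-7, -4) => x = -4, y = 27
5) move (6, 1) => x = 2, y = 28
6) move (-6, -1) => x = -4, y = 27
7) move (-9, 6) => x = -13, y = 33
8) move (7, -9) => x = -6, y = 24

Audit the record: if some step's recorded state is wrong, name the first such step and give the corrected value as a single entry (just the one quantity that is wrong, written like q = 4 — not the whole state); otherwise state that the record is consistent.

step 4, y = 19

Recomputing the run from the initial state:
step 1: x = 0, y = 12
step 2: x = -2, y = 17
step 3: x = 3, y = 23
step 4: x = -4, y = 19
step 5: x = 2, y = 20
step 6: x = -4, y = 19
step 7: x = -13, y = 25
step 8: x = -6, y = 16
The first disagreement with the record is at step 4, where the value should be y = 19.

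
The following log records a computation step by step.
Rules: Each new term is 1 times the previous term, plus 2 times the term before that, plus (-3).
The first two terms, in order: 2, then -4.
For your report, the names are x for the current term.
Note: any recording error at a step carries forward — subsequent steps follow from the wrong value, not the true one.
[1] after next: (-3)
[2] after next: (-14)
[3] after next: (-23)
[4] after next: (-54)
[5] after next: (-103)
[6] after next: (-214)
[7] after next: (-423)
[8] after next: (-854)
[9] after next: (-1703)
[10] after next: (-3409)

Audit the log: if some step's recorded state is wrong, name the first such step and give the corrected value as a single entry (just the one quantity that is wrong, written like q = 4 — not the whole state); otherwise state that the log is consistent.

1. x = 1*(-4) + (2)*(2) + (-3) = -3 (same as recorded)
2. x = 1*(-3) + (2)*(-4) + (-3) = -14 (same as recorded)
3. x = 1*(-14) + (2)*(-3) + (-3) = -23 (confirmed correct)
4. x = 1*(-23) + (2)*(-14) + (-3) = -54 (verified)
5. x = 1*(-54) + (2)*(-23) + (-3) = -103 (matches)
6. x = 1*(-103) + (2)*(-54) + (-3) = -214 (same as recorded)
7. x = 1*(-214) + (2)*(-103) + (-3) = -423 (verified)
8. x = 1*(-423) + (2)*(-214) + (-3) = -854 (in agreement)
9. x = 1*(-854) + (2)*(-423) + (-3) = -1703 (agrees with the log)
10. x = 1*(-1703) + (2)*(-854) + (-3) = -3414 (the log has a different value)
First incorrect step: 10; the correct value is x = -3414.

step 10, x = -3414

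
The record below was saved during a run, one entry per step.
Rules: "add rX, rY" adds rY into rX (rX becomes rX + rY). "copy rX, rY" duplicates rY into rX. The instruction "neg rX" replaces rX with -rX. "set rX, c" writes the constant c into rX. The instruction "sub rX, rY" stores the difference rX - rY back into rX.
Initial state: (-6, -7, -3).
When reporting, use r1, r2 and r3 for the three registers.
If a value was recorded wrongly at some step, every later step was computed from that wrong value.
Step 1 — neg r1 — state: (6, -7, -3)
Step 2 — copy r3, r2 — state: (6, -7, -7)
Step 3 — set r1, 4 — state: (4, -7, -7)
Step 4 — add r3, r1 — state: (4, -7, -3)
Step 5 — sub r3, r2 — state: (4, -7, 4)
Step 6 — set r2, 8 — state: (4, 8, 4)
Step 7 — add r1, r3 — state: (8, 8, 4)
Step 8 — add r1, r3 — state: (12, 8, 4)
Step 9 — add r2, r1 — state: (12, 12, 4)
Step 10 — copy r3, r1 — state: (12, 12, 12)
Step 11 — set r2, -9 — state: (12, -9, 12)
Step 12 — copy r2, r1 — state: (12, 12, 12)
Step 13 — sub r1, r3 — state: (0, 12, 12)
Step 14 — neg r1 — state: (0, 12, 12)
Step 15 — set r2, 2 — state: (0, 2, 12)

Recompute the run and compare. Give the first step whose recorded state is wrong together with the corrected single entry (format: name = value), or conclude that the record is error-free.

step 9, r2 = 20

Step 1: r1 = -(-6) = 6 — checks out.
Step 2: r3 = -7 — in agreement.
Step 3: r1 = 4 — matches.
Step 4: r3 = -7 + 4 = -3 — exactly as logged.
Step 5: r3 = -3 - -7 = 4 — no discrepancy.
Step 6: r2 = 8 — verified.
Step 7: r1 = 4 + 4 = 8 — no discrepancy.
Step 8: r1 = 8 + 4 = 12 — verified.
Step 9: r2 = 8 + 12 = 20 — the record has a different value.
The earliest wrong entry is at step 9: it should read r2 = 20.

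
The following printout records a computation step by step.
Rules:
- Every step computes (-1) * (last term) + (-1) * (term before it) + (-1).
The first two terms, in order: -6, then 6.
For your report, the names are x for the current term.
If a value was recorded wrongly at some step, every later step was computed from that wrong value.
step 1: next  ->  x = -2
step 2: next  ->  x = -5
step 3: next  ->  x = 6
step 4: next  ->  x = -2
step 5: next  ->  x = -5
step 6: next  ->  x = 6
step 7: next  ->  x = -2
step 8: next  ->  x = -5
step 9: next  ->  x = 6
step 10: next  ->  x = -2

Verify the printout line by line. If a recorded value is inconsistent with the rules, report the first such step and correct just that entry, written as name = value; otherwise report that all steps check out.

step 1, x = -1

Recomputing the run from the initial state:
step 1: x = -1
step 2: x = -6
step 3: x = 6
step 4: x = -1
step 5: x = -6
step 6: x = 6
step 7: x = -1
step 8: x = -6
step 9: x = 6
step 10: x = -1
The first disagreement with the printout is at step 1, where the value should be x = -1.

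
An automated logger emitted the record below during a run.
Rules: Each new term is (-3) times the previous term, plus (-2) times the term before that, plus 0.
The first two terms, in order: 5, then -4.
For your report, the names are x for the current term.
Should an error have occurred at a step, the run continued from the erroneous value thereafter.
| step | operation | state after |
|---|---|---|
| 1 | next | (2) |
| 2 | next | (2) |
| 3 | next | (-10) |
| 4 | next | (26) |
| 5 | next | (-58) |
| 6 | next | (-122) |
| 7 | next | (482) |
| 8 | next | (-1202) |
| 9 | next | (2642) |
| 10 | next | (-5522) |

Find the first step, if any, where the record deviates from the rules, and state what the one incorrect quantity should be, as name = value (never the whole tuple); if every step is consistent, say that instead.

step 6, x = 122

Recomputing the run from the initial state:
step 1: x = 2
step 2: x = 2
step 3: x = -10
step 4: x = 26
step 5: x = -58
step 6: x = 122
step 7: x = -250
step 8: x = 506
step 9: x = -1018
step 10: x = 2042
The first disagreement with the record is at step 6, where the value should be x = 122.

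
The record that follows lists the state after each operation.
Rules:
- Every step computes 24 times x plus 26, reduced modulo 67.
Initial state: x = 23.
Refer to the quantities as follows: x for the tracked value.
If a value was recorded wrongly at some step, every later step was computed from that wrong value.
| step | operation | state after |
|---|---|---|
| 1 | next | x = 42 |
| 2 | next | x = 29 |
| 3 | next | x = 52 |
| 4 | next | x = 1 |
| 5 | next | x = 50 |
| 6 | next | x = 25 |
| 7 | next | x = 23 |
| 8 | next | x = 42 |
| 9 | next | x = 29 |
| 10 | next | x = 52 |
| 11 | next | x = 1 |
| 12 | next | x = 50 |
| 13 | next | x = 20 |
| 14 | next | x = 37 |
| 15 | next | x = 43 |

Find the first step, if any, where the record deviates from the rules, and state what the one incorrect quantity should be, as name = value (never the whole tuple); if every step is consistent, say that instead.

step 6, x = 20

step 1: x = (24*23 + 26) mod 67 = 42 -> in agreement
step 2: x = (24*42 + 26) mod 67 = 29 -> confirmed correct
step 3: x = (24*29 + 26) mod 67 = 52 -> consistent with the record
step 4: x = (24*52 + 26) mod 67 = 1 -> in agreement
step 5: x = (24*1 + 26) mod 67 = 50 -> same as recorded
step 6: x = (24*50 + 26) mod 67 = 20 -> not what was recorded
The earliest wrong entry is at step 6: it should read x = 20.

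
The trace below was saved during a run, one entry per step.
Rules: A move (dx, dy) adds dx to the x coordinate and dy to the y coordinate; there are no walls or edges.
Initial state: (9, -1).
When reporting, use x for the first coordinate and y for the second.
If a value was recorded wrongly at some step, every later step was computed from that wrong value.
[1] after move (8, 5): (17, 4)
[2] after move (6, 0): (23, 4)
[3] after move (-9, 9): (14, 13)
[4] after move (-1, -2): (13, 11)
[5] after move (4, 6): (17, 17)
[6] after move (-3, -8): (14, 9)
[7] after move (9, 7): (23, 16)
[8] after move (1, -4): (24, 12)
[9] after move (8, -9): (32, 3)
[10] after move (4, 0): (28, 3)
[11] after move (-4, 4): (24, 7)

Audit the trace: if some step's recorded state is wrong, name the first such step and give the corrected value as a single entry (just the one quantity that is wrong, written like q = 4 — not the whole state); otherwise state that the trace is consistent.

step 10, x = 36

1. x = 9 + (8) = 17, y = -1 + (5) = 4 (consistent with the trace)
2. x = 17 + (6) = 23, y = 4 + (0) = 4 (no discrepancy)
3. x = 23 + (-9) = 14, y = 4 + (9) = 13 (matches)
4. x = 14 + (-1) = 13, y = 13 + (-2) = 11 (in agreement)
5. x = 13 + (4) = 17, y = 11 + (6) = 17 (matches)
6. x = 17 + (-3) = 14, y = 17 + (-8) = 9 (verified)
7. x = 14 + (9) = 23, y = 9 + (7) = 16 (agrees with the trace)
8. x = 23 + (1) = 24, y = 16 + (-4) = 12 (matches)
9. x = 24 + (8) = 32, y = 12 + (-9) = 3 (verified)
10. x = 32 + (4) = 36, y = 3 + (0) = 3 (the trace has a different value)
That makes step 10 the first incorrect line — x = 36 is what it should show.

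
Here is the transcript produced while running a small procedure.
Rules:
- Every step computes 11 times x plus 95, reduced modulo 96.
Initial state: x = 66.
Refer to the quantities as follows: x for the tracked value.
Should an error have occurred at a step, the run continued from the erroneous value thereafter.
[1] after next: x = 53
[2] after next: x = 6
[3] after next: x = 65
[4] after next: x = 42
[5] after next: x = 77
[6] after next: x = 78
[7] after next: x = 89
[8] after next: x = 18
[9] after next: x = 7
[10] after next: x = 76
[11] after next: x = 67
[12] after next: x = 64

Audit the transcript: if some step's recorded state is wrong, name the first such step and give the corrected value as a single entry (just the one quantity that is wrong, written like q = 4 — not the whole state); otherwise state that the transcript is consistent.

step 9, x = 5

step 1: x = (11*66 + 95) mod 96 = 53 -> consistent with the transcript
step 2: x = (11*53 + 95) mod 96 = 6 -> verified
step 3: x = (11*6 + 95) mod 96 = 65 -> consistent with the transcript
step 4: x = (11*65 + 95) mod 96 = 42 -> confirmed correct
step 5: x = (11*42 + 95) mod 96 = 77 -> exactly as logged
step 6: x = (11*77 + 95) mod 96 = 78 -> consistent with the transcript
step 7: x = (11*78 + 95) mod 96 = 89 -> matches
step 8: x = (11*89 + 95) mod 96 = 18 -> consistent with the transcript
step 9: x = (11*18 + 95) mod 96 = 5 -> the transcript disagrees here
That makes step 9 the first incorrect line — x = 5 is what it should show.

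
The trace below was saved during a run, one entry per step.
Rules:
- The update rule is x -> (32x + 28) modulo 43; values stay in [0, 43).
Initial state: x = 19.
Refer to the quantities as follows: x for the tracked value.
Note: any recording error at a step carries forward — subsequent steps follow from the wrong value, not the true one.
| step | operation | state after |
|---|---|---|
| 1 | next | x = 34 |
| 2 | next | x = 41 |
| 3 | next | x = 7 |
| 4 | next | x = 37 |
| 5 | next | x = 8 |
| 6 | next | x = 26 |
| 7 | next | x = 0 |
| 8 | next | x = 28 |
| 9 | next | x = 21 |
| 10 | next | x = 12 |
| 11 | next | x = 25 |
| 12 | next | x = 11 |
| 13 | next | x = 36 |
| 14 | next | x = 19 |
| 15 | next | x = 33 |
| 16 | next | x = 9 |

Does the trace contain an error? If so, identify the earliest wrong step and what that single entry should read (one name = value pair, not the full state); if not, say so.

Recomputing the run from the initial state:
step 1: x = 34
step 2: x = 41
step 3: x = 7
step 4: x = 37
step 5: x = 8
step 6: x = 26
step 7: x = 0
step 8: x = 28
step 9: x = 21
step 10: x = 12
step 11: x = 25
step 12: x = 11
step 13: x = 36
step 14: x = 19
step 15: x = 34
step 16: x = 41
The first disagreement with the trace is at step 15, where the value should be x = 34.

step 15, x = 34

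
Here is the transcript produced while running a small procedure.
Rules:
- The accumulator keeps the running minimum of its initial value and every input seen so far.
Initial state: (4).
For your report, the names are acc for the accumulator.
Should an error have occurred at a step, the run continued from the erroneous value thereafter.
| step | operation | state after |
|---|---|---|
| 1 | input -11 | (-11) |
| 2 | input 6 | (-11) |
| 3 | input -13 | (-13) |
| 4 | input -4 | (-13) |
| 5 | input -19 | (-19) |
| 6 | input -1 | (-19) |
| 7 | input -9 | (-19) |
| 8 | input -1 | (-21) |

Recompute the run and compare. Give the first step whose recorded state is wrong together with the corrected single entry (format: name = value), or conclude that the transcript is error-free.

step 8, acc = -19

1. acc = min(4, -11) = -11 (no discrepancy)
2. acc = min(-11, 6) = -11 (agrees with the transcript)
3. acc = min(-11, -13) = -13 (no discrepancy)
4. acc = min(-13, -4) = -13 (matches)
5. acc = min(-13, -19) = -19 (no discrepancy)
6. acc = min(-19, -1) = -19 (confirmed correct)
7. acc = min(-19, -9) = -19 (same as recorded)
8. acc = min(-19, -1) = -19 (a discrepancy with the transcript)
So the first discrepancy is step 8, where the right value is acc = -19.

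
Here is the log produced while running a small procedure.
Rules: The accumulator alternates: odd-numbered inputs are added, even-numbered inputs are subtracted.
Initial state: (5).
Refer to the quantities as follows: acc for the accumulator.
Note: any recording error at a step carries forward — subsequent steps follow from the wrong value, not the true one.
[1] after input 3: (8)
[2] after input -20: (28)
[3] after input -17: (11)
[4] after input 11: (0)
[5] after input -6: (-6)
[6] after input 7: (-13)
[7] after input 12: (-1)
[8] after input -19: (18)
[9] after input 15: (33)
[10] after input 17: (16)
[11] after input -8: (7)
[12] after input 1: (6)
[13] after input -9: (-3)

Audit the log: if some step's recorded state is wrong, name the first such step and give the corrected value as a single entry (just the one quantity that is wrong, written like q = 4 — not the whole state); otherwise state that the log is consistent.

step 11, acc = 8

step 1: acc = 5 + 3 = 8 -> verified
step 2: acc = 8 - -20 = 28 -> agrees with the log
step 3: acc = 28 + -17 = 11 -> verified
step 4: acc = 11 - 11 = 0 -> exactly as logged
step 5: acc = 0 + -6 = -6 -> checks out
step 6: acc = -6 - 7 = -13 -> agrees with the log
step 7: acc = -13 + 12 = -1 -> same as recorded
step 8: acc = -1 - -19 = 18 -> checks out
step 9: acc = 18 + 15 = 33 -> consistent with the log
step 10: acc = 33 - 17 = 16 -> matches
step 11: acc = 16 + -8 = 8 -> this is not what the log shows
The audit stops at step 11: the recorded entry is wrong and should be acc = 8.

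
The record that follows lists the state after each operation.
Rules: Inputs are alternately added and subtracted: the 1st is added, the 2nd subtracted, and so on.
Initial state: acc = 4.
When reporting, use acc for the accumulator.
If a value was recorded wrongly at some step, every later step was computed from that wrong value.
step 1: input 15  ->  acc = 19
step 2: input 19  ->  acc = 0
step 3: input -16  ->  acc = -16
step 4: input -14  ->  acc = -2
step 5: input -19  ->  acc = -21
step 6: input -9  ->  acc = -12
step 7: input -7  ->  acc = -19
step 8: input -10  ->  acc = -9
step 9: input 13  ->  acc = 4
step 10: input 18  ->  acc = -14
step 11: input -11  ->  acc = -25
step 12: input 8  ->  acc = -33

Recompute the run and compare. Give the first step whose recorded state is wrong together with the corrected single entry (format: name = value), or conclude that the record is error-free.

no error

Step 1: acc = 4 + 15 = 19 — verified.
Step 2: acc = 19 - 19 = 0 — same as recorded.
Step 3: acc = 0 + -16 = -16 — same as recorded.
Step 4: acc = -16 - -14 = -2 — no discrepancy.
Step 5: acc = -2 + -19 = -21 — confirmed correct.
Step 6: acc = -21 - -9 = -12 — exactly as logged.
Step 7: acc = -12 + -7 = -19 — consistent with the record.
Step 8: acc = -19 - -10 = -9 — no discrepancy.
Step 9: acc = -9 + 13 = 4 — verified.
Step 10: acc = 4 - 18 = -14 — same as recorded.
Step 11: acc = -14 + -11 = -25 — verified.
Step 12: acc = -25 - 8 = -33 — consistent with the record.
The whole run recomputes cleanly — no discrepancies.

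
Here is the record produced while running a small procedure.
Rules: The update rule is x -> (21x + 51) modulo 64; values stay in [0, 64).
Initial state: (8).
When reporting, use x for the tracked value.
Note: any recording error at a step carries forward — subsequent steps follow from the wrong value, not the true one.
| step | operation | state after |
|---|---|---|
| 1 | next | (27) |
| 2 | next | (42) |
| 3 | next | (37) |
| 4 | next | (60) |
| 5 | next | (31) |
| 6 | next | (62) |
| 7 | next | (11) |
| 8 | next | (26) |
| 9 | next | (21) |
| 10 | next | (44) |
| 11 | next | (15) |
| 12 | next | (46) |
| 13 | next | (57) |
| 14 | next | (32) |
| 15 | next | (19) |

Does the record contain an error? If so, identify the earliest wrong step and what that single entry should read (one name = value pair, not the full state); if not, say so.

step 7, x = 9

1. x = (21*8 + 51) mod 64 = 27 (matches)
2. x = (21*27 + 51) mod 64 = 42 (confirmed correct)
3. x = (21*42 + 51) mod 64 = 37 (same as recorded)
4. x = (21*37 + 51) mod 64 = 60 (matches)
5. x = (21*60 + 51) mod 64 = 31 (no discrepancy)
6. x = (21*31 + 51) mod 64 = 62 (consistent with the record)
7. x = (21*62 + 51) mod 64 = 9 (this is not what the record shows)
First incorrect step: 7; the correct value is x = 9.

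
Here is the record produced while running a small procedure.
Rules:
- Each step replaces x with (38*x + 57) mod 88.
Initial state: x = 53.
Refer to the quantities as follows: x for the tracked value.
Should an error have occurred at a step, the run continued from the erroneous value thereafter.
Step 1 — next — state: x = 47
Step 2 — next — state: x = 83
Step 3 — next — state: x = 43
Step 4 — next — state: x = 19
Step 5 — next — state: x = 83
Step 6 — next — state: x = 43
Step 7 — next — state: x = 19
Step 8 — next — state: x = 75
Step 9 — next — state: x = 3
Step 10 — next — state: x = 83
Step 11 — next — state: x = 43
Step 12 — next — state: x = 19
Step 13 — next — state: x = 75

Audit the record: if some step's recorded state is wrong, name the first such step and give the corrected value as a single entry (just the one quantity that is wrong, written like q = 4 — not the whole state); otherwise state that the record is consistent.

step 5, x = 75

step 1: x = (38*53 + 57) mod 88 = 47 -> agrees with the record
step 2: x = (38*47 + 57) mod 88 = 83 -> checks out
step 3: x = (38*83 + 57) mod 88 = 43 -> no discrepancy
step 4: x = (38*43 + 57) mod 88 = 19 -> confirmed correct
step 5: x = (38*19 + 57) mod 88 = 75 -> the record disagrees here
So the first discrepancy is step 5, where the right value is x = 75.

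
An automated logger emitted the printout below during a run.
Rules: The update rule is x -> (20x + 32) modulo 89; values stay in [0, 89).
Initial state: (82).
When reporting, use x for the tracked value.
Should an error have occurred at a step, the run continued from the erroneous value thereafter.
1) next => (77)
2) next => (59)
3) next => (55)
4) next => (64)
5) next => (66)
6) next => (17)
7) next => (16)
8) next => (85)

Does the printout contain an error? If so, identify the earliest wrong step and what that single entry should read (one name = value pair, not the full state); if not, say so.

step 1: x = (20*82 + 32) mod 89 = 70 -> the printout disagrees here
That makes step 1 the first incorrect line — x = 70 is what it should show.

step 1, x = 70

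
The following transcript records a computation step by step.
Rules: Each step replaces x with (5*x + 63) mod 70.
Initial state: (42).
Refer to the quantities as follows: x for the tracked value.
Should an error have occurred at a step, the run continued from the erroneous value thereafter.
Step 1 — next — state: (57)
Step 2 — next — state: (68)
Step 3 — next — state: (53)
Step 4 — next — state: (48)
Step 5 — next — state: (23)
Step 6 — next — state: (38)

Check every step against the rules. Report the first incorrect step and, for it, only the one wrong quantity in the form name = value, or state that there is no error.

Step 1: x = (5*42 + 63) mod 70 = 63 — the transcript disagrees here.
The earliest wrong entry is at step 1: it should read x = 63.

step 1, x = 63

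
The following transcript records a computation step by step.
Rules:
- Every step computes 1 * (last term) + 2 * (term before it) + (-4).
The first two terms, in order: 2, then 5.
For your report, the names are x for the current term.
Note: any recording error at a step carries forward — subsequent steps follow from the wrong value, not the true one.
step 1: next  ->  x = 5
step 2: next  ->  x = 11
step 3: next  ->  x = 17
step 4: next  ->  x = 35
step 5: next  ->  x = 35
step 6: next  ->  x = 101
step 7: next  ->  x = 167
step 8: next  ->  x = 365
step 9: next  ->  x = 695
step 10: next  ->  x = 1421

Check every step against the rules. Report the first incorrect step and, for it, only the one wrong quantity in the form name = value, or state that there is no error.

step 5, x = 65

Recomputing the run from the initial state:
step 1: x = 5
step 2: x = 11
step 3: x = 17
step 4: x = 35
step 5: x = 65
step 6: x = 131
step 7: x = 257
step 8: x = 515
step 9: x = 1025
step 10: x = 2051
The first disagreement with the transcript is at step 5, where the value should be x = 65.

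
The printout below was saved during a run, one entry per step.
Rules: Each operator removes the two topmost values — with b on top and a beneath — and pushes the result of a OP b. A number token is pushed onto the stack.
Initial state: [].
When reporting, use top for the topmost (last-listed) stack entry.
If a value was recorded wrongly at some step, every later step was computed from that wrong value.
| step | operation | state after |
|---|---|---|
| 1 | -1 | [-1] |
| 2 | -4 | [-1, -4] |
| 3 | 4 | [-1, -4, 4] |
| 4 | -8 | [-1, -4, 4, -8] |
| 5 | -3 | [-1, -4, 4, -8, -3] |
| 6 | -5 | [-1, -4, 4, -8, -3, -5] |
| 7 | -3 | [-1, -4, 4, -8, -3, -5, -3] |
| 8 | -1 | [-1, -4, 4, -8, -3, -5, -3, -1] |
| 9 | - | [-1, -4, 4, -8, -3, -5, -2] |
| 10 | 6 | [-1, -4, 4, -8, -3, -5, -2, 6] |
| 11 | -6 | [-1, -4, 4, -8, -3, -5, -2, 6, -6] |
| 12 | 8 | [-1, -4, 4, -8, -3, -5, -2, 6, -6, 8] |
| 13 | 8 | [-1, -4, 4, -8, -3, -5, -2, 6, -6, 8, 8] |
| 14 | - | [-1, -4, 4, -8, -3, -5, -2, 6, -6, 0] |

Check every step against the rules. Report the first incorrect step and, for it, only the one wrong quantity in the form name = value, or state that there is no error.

Step 1: push -1: top = -1 — no discrepancy.
Step 2: push -4: top = -4 — exactly as logged.
Step 3: push 4: top = 4 — exactly as logged.
Step 4: push -8: top = -8 — checks out.
Step 5: push -3: top = -3 — verified.
Step 6: push -5: top = -5 — same as recorded.
Step 7: push -3: top = -3 — verified.
Step 8: push -1: top = -1 — confirmed correct.
Step 9: -3 - -1 = -2 — checks out.
Step 10: push 6: top = 6 — confirmed correct.
Step 11: push -6: top = -6 — consistent with the printout.
Step 12: push 8: top = 8 — agrees with the printout.
Step 13: push 8: top = 8 — consistent with the printout.
Step 14: 8 - 8 = 0 — exactly as logged.
Every step is consistent.

no error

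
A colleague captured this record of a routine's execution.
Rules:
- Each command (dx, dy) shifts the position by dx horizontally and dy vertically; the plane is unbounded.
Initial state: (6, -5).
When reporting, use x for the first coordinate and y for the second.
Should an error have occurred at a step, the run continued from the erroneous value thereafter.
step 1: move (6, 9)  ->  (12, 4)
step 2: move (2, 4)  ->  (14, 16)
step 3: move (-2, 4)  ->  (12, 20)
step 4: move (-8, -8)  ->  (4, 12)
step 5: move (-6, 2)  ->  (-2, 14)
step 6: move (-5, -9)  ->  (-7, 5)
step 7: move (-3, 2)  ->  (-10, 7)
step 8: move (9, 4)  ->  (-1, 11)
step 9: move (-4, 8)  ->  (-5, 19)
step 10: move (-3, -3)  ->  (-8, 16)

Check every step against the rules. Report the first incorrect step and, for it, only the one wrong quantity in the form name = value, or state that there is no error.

Recomputing the run from the initial state:
step 1: x = 12, y = 4
step 2: x = 14, y = 8
step 3: x = 12, y = 12
step 4: x = 4, y = 4
step 5: x = -2, y = 6
step 6: x = -7, y = -3
step 7: x = -10, y = -1
step 8: x = -1, y = 3
step 9: x = -5, y = 11
step 10: x = -8, y = 8
The first disagreement with the record is at step 2, where the value should be y = 8.

step 2, y = 8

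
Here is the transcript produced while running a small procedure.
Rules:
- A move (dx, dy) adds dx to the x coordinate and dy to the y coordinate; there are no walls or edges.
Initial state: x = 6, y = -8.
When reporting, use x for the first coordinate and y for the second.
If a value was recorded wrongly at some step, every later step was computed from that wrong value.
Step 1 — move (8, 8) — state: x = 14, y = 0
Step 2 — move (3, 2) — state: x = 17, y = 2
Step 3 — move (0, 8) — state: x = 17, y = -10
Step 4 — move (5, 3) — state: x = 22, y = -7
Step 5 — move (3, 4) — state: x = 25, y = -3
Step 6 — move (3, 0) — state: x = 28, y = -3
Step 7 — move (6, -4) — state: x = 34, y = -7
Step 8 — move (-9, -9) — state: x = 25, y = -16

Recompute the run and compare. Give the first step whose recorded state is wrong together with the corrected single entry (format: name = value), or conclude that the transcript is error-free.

Recomputing the run from the initial state:
step 1: x = 14, y = 0
step 2: x = 17, y = 2
step 3: x = 17, y = 10
step 4: x = 22, y = 13
step 5: x = 25, y = 17
step 6: x = 28, y = 17
step 7: x = 34, y = 13
step 8: x = 25, y = 4
The first disagreement with the transcript is at step 3, where the value should be y = 10.

step 3, y = 10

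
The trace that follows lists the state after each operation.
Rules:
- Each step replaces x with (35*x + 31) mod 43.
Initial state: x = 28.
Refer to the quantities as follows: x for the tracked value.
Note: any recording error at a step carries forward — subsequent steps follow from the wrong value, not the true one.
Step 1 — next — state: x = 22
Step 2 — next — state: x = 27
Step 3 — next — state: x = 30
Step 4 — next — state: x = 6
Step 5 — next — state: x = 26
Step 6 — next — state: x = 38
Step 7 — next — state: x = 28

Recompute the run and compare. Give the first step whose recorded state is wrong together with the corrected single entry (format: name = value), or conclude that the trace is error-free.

Recomputing the run from the initial state:
step 1: x = 22
step 2: x = 27
step 3: x = 30
step 4: x = 6
step 5: x = 26
step 6: x = 38
step 7: x = 28
This matches the trace at every step.

no error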